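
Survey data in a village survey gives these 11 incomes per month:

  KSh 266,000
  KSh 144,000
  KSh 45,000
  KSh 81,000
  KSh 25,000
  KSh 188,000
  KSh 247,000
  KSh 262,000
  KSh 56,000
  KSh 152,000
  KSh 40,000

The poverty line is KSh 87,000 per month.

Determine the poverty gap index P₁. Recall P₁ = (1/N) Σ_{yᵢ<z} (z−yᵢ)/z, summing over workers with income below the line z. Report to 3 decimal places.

Below z: KSh 25,000, KSh 40,000, KSh 45,000, KSh 56,000, KSh 81,000 (q = 5 of N = 11).
Normalized shortfalls: (87000−25000)/87000 = 0.7126; (87000−40000)/87000 = 0.5402; (87000−45000)/87000 = 0.4828; (87000−56000)/87000 = 0.3563; (87000−81000)/87000 = 0.0690.
Sum of shortfalls = 2.160920; P₁ averages over all N: 2.160920 / 11 = 0.196.

0.196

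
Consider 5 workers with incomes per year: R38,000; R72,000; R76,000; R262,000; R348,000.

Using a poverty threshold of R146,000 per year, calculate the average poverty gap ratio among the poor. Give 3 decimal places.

0.575

Poor units: R38,000, R72,000, R76,000 (q = 3 of N = 5).
Relative gaps: 0.7397, 0.5068, 0.4795; sum = 1.726027.
I averages over the q = 3 poor units only: 1.726027 / 3 = 0.575.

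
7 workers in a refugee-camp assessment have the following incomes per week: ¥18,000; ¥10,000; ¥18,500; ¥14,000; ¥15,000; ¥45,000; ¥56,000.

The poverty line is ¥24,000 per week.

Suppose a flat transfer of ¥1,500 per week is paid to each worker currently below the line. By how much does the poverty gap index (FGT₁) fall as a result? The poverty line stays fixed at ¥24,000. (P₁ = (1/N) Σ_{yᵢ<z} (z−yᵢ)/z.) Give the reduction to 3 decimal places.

Before: below the line — ¥10,000, ¥14,000, ¥15,000, ¥18,000, ¥18,500; poverty gap index (FGT₁) = 0.26488.
After the ¥1,500 transfer: below the line — ¥11,500, ¥15,500, ¥16,500, ¥19,500, ¥20,000; poverty gap index (FGT₁) = 0.22024.
Reduction = 0.26488 − 0.22024 = 0.045.

0.045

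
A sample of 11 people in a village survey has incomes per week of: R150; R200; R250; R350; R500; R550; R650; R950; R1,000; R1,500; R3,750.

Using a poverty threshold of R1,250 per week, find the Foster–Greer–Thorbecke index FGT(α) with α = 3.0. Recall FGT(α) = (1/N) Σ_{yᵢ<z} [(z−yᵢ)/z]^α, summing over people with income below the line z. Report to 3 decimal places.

0.244

Below z: R150, R200, R250, R350, R500, R550, R650, R950, R1,000 (q = 9 of N = 11).
Normalized shortfalls: (1250−150)/1250 = 0.8800; (1250−200)/1250 = 0.8400; (1250−250)/1250 = 0.8000; (1250−350)/1250 = 0.7200; (1250−500)/1250 = 0.6000; (1250−550)/1250 = 0.5600; (1250−650)/1250 = 0.4800; (1250−950)/1250 = 0.2400; (1250−1000)/1250 = 0.2000.
Raised to α = 3.0: 0.68147; 0.59270; 0.51200; 0.37325; 0.21600; 0.17562; 0.11059; 0.01382; 0.00800.
Sum = 2.683456; FGT(3.0) = 2.683456 / 11 = 0.244.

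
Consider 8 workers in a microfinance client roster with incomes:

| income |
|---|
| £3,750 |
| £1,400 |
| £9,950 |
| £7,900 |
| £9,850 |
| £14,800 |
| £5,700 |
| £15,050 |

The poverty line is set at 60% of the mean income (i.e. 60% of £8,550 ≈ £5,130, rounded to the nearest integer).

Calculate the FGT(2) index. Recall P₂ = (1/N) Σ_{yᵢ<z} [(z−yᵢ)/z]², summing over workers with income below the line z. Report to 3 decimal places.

0.075

Below the line: £1,400, £3,750 (q = 2 of N = 8).
Relative gaps: (5130−1400)/5130 = 0.7271; (5130−3750)/5130 = 0.2690.
Squared: 0.5287; 0.0724.
Sum = 0.601032; P₂ = 0.601032 / 8 = 0.075.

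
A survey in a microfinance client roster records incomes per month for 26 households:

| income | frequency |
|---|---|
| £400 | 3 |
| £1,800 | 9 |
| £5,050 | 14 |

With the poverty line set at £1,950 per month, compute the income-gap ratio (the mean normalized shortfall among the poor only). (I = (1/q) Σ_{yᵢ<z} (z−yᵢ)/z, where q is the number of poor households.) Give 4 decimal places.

0.2564

Poor units: 3×£400, 9×£1,800 (q = 12 of N = 26).
Relative gaps: 0.7949 (×3), 0.0769 (×9); sum = 3.076923.
The income-gap ratio divides by q (the poor only): 3.076923 / 12 = 0.2564.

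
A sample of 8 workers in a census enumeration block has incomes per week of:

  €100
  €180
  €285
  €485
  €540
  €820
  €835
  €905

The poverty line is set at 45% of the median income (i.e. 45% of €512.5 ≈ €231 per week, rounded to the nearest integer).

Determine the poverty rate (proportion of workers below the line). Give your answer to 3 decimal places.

2 of the 8 workers have income below €231.
H = 2/8 = 0.250.

0.250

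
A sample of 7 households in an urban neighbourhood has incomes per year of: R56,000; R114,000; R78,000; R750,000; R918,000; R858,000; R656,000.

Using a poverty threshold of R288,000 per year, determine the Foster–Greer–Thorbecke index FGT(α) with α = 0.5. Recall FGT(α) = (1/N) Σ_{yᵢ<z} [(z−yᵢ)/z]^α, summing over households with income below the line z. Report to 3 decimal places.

Below z: R56,000, R78,000, R114,000 (q = 3 of N = 7).
Gap ratios (z−y)/z: (288000−56000)/288000 = 0.8056; (288000−78000)/288000 = 0.7292; (288000−114000)/288000 = 0.6042.
Raised to α = 0.5: 0.89753; 0.85391; 0.77728.
Sum = 2.528722; FGT(0.5) = 2.528722 / 7 = 0.361.

0.361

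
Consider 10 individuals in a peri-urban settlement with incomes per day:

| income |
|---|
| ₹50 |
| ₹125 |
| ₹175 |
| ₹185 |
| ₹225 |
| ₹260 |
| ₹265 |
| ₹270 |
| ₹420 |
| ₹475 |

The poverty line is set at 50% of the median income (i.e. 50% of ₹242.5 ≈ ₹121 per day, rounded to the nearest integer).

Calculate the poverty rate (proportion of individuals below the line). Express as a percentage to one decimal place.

10.0%

1 of the 10 individuals have income below ₹121.
H = 1/10 = 10.0%.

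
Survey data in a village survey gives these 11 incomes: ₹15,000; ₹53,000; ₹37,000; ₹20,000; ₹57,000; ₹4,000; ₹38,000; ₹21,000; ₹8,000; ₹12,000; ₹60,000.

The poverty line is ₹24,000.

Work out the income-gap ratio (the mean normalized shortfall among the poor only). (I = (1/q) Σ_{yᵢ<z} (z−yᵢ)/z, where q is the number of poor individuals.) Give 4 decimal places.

0.4444

Poor units: ₹4,000, ₹8,000, ₹12,000, ₹15,000, ₹20,000, ₹21,000 (q = 6 of N = 11).
Shortfall ratios (z−y)/z: 0.8333, 0.6667, 0.5000, 0.3750, 0.1667, 0.1250; sum = 2.666667.
I averages over the q = 6 poor units only: 2.666667 / 6 = 0.4444.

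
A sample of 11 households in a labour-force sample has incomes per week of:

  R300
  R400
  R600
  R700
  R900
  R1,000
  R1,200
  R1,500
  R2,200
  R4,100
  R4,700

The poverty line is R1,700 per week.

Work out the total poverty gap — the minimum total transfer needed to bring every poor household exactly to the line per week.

Below z: R300, R400, R600, R700, R900, R1,000, R1,200, R1,500 (q = 8 of N = 11).
Individual gaps: 1700−300 = 1400; 1700−400 = 1300; 1700−600 = 1100; 1700−700 = 1000; 1700−900 = 800; 1700−1000 = 700; 1700−1200 = 500; 1700−1500 = 200.
Aggregate gap = R7,000.

R7,000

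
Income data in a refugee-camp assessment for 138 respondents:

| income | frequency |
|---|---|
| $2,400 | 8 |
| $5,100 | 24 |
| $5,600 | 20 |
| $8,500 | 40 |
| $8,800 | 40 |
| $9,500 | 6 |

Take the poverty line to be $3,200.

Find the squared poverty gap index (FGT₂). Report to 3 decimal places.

0.004

Poor units: 8×$2,400 (q = 8 of N = 138).
Normalized shortfalls: (3200−2400)/3200 = 0.2500 (×8).
Squared: 0.0625 (×8).
Sum = 0.500000; P₂ = 0.500000 / 138 = 0.004.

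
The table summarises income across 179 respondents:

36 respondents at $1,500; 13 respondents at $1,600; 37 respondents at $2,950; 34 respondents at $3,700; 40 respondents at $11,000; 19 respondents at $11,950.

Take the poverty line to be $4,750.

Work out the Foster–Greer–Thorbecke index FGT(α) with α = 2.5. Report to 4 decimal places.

0.1265

Below the line: 36×$1,500, 13×$1,600, 37×$2,950, 34×$3,700 (q = 120 of N = 179).
Gap ratios (z−y)/z: (4750−1500)/4750 = 0.6842 (×36); (4750−1600)/4750 = 0.6632 (×13); (4750−2950)/4750 = 0.3789 (×37); (4750−3700)/4750 = 0.2211 (×34).
Raised to α = 2.5: 0.38723 (×36); 0.35813 (×13); 0.08840 (×37); 0.02297 (×34).
Sum = 22.648043; FGT(2.5) = 22.648043 / 179 = 0.1265.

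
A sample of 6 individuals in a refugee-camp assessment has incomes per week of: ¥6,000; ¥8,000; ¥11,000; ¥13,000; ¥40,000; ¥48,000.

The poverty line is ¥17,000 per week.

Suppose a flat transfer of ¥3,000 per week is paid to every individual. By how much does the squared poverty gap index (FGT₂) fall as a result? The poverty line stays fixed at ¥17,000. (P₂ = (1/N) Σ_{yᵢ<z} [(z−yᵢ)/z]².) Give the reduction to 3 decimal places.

Before: below the line — ¥6,000, ¥8,000, ¥11,000, ¥13,000; squared poverty gap index (FGT₂) = 0.14648.
After the ¥3,000 transfer: below the line — ¥9,000, ¥11,000, ¥14,000, ¥16,000; squared poverty gap index (FGT₂) = 0.06344.
Reduction = 0.14648 − 0.06344 = 0.083.

0.083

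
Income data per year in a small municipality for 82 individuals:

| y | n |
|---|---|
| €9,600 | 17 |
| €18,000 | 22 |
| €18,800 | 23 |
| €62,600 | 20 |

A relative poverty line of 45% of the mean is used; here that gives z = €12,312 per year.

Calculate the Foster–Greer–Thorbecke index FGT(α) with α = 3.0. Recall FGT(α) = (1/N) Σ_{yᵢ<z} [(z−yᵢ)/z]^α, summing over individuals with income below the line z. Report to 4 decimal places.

Below z: 17×€9,600 (q = 17 of N = 82).
Gap ratios (z−y)/z: (12312−9600)/12312 = 0.2203 (×17).
Raised to α = 3.0: 0.01069 (×17).
Sum = 0.181690; FGT(3.0) = 0.181690 / 82 = 0.0022.

0.0022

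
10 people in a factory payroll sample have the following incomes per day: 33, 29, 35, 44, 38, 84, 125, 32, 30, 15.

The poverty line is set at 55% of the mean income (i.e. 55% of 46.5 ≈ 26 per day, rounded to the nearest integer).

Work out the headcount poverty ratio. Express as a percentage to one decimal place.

1 of the 10 people have income below 26.
H = 1/10 = 10.0%.

10.0%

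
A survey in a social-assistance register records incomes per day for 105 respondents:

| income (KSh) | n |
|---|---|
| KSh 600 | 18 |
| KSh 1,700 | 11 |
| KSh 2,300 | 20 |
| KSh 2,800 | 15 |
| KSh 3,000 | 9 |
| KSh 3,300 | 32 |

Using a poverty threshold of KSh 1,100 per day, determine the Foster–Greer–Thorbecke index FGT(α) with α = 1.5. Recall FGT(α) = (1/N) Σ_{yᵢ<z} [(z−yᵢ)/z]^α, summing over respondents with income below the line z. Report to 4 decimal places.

Poor units: 18×KSh 600 (q = 18 of N = 105).
Gap ratios (z−y)/z: (1100−600)/1100 = 0.4545 (×18).
Raised to α = 1.5: 0.30645 (×18).
Sum = 5.516181; FGT(1.5) = 5.516181 / 105 = 0.0525.

0.0525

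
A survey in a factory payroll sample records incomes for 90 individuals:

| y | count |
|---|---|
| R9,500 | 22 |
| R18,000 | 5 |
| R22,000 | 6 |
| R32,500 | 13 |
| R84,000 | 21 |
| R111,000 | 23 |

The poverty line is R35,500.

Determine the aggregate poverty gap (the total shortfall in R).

Below the line: 22×R9,500, 5×R18,000, 6×R22,000, 13×R32,500 (q = 46 of N = 90).
Individual gaps: 22×(35500−9500) = 572000; 5×(35500−18000) = 87500; 6×(35500−22000) = 81000; 13×(35500−32500) = 39000.
Aggregate gap = R779,500.

R779,500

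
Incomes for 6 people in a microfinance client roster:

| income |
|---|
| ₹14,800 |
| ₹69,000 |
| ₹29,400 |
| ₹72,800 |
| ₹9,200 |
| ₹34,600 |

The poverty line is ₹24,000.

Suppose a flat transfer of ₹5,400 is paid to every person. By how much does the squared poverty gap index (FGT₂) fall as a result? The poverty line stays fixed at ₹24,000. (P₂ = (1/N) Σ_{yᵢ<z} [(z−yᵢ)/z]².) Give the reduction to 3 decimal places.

0.058

Before: below the line — ₹9,200, ₹14,800; squared poverty gap index (FGT₂) = 0.08787.
After the ₹5,400 transfer: below the line — ₹14,600, ₹20,200; squared poverty gap index (FGT₂) = 0.02975.
Reduction = 0.08787 − 0.02975 = 0.058.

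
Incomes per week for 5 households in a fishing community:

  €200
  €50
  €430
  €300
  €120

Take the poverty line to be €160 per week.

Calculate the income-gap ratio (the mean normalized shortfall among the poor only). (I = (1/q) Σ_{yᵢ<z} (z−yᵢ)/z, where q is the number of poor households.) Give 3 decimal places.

0.469

Below z: €50, €120 (q = 2 of N = 5).
Relative gaps: 0.6875, 0.2500; sum = 0.937500.
I averages over the q = 2 poor units only: 0.937500 / 2 = 0.469.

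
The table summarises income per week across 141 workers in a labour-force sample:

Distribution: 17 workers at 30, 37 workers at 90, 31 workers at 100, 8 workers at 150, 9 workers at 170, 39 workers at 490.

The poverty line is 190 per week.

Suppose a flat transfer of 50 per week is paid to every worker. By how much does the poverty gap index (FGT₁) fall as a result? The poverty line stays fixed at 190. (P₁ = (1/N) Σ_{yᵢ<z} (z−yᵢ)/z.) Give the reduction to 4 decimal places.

Before: below the line — 17×30, 37×90, 31×100, 8×150, 9×170; poverty gap index (FGT₁) = 0.362449.
After the 50 transfer: below the line — 17×80, 37×140, 31×150; poverty gap index (FGT₁) = 0.185144.
Reduction = 0.362449 − 0.185144 = 0.1773.

0.1773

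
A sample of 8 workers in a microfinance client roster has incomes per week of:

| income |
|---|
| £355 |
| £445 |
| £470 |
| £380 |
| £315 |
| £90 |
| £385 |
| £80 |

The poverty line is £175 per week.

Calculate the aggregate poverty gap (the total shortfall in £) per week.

£180

Below the line: £80, £90 (q = 2 of N = 8).
Individual gaps: 175−80 = 95; 175−90 = 85.
Aggregate gap = £180.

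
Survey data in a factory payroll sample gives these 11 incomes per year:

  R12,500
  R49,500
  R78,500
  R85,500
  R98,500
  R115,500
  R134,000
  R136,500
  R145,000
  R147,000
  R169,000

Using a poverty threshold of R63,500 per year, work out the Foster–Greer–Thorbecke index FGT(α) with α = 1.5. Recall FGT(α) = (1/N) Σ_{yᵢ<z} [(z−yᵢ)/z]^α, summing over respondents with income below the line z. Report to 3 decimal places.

Below z: R12,500, R49,500 (q = 2 of N = 11).
Relative gaps: (63500−12500)/63500 = 0.8031; (63500−49500)/63500 = 0.2205.
Raised to α = 1.5: 0.71977; 0.10352.
Sum = 0.823293; FGT(1.5) = 0.823293 / 11 = 0.075.

0.075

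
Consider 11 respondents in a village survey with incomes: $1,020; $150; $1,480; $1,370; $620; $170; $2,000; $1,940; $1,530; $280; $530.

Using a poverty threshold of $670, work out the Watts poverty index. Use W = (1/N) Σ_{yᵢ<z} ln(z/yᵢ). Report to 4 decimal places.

Incomes under z: $150, $170, $280, $530, $620 (q = 5 of N = 11).
Log shortfalls: ln(670/150) = 1.4966; ln(670/170) = 1.3715; ln(670/280) = 0.8725; ln(670/530) = 0.2344; ln(670/620) = 0.0776.
W = 4.052569 / 11 = 0.3684.

0.3684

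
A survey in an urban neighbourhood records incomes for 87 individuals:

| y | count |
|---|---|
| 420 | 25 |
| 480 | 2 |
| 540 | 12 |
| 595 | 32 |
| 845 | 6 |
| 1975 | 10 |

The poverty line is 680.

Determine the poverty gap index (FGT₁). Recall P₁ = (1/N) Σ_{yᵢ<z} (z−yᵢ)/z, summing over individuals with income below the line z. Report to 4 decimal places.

Incomes under z: 25×420, 2×480, 12×540, 32×595 (q = 71 of N = 87).
Shortfall ratios: (680−420)/680 = 0.3824 (×25); (680−480)/680 = 0.2941 (×2); (680−540)/680 = 0.2059 (×12); (680−595)/680 = 0.1250 (×32).
Sum of shortfalls = 16.617647; P₁ averages over all N: 16.617647 / 87 = 0.1910.

0.1910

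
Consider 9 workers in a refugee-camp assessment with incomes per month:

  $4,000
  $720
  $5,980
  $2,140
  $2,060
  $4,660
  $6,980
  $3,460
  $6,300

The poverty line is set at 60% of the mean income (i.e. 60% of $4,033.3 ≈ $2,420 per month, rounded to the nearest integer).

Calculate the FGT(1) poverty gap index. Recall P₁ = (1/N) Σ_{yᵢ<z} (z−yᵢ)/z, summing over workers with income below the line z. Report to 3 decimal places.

0.107

Below the line: $720, $2,060, $2,140 (q = 3 of N = 9).
Gap ratios (z−y)/z: (2420−720)/2420 = 0.7025; (2420−2060)/2420 = 0.1488; (2420−2140)/2420 = 0.1157.
Σ = 0.966942. Dividing by the full population N = 9 gives P₁ = 0.107.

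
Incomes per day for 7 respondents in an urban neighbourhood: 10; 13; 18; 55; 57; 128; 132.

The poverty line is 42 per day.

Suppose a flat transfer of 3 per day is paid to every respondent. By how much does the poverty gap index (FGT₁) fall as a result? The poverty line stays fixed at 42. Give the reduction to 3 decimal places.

Before: below the line — 10, 13, 18; poverty gap index (FGT₁) = 0.28912.
After the 3 transfer: below the line — 13, 16, 21; poverty gap index (FGT₁) = 0.25850.
Reduction = 0.28912 − 0.25850 = 0.031.

0.031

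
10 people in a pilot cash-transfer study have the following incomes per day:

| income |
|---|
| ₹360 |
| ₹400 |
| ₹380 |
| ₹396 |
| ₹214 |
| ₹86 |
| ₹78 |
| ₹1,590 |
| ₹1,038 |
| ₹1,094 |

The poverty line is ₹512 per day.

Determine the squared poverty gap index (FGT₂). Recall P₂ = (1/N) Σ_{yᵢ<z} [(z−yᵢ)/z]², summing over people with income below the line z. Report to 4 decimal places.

0.2003

Poor units: ₹78, ₹86, ₹214, ₹360, ₹380, ₹396, ₹400 (q = 7 of N = 10).
Normalized shortfalls: (512−78)/512 = 0.8477; (512−86)/512 = 0.8320; (512−214)/512 = 0.5820; (512−360)/512 = 0.2969; (512−380)/512 = 0.2578; (512−396)/512 = 0.2266; (512−400)/512 = 0.2188.
Squared: 0.7185; 0.6923; 0.3388; 0.0881; 0.0665; 0.0513; 0.0479.
Sum = 2.003342; P₂ = 2.003342 / 10 = 0.2003.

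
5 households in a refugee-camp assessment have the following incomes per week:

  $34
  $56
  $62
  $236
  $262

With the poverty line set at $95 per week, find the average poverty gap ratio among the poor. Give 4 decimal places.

Incomes under z: $34, $56, $62 (q = 3 of N = 5).
Shortfall ratios (z−y)/z: 0.6421, 0.4105, 0.3474; sum = 1.400000.
The income-gap ratio divides by q (the poor only): 1.400000 / 3 = 0.4667.

0.4667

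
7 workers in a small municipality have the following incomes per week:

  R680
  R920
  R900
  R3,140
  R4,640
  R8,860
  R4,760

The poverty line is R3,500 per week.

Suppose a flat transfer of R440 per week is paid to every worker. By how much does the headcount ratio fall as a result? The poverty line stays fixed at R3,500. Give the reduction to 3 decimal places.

0.143

Before: below the line — R680, R900, R920, R3,140; headcount ratio = 0.57143.
After the R440 transfer: below the line — R1,120, R1,340, R1,360; headcount ratio = 0.42857.
Reduction = 0.57143 − 0.42857 = 0.143.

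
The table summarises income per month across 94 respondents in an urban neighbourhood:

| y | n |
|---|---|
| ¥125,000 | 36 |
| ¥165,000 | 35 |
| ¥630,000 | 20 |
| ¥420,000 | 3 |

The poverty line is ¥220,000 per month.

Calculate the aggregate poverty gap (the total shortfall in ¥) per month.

¥5,345,000

Below the line: 36×¥125,000, 35×¥165,000 (q = 71 of N = 94).
Individual gaps: 36×(220000−125000) = 3420000; 35×(220000−165000) = 1925000.
Aggregate gap = ¥5,345,000.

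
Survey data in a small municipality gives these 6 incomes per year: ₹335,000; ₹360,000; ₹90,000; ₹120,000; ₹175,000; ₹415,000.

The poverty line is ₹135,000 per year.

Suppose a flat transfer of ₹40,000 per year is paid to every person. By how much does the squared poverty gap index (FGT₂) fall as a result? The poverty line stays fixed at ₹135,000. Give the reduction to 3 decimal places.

0.020

Before: below the line — ₹90,000, ₹120,000; squared poverty gap index (FGT₂) = 0.02058.
After the ₹40,000 transfer: below the line — ₹130,000; squared poverty gap index (FGT₂) = 0.00023.
Reduction = 0.02058 − 0.00023 = 0.020.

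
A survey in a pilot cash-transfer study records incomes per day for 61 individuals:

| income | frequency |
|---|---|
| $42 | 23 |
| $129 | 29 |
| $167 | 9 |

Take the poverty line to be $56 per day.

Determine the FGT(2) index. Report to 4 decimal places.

Incomes under z: 23×$42 (q = 23 of N = 61).
Gap ratios (z−y)/z: (56−42)/56 = 0.2500 (×23).
Squared: 0.0625 (×23).
Sum = 1.437500; P₂ = 1.437500 / 61 = 0.0236.

0.0236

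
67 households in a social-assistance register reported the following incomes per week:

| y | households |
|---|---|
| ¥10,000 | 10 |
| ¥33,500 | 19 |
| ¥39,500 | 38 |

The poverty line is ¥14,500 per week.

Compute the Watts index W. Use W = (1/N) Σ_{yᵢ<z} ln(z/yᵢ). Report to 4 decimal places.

0.0555

Below z: 10×¥10,000 (q = 10 of N = 67).
Log gaps: ln(14500/10000) = 0.3716 (×10).
W = 3.715636 / 67 = 0.0555.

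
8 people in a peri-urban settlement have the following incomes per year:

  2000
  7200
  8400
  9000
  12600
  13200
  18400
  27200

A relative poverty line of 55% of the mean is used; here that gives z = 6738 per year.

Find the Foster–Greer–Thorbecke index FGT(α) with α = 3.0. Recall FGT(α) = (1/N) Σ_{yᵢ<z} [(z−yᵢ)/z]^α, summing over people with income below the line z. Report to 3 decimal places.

0.043

Poor units: 2000 (q = 1 of N = 8).
Gap ratios (z−y)/z: (6738−2000)/6738 = 0.7032.
Raised to α = 3.0: 0.34769.
Sum = 0.347690; FGT(3.0) = 0.347690 / 8 = 0.043.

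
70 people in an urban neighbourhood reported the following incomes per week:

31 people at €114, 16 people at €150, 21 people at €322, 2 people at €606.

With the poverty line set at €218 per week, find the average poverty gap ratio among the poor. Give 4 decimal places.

0.4208

Below z: 31×€114, 16×€150 (q = 47 of N = 70).
Relative gaps: 0.4771 (×31), 0.3119 (×16); sum = 19.779817.
I averages over the q = 47 poor units only: 19.779817 / 47 = 0.4208.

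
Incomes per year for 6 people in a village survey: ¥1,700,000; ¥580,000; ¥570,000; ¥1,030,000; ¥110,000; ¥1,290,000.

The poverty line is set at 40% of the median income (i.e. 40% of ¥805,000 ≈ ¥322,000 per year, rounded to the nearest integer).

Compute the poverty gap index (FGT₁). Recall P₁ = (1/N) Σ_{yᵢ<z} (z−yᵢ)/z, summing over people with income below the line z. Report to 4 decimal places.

0.1097

Below the line: ¥110,000 (q = 1 of N = 6).
Relative gaps: (322000−110000)/322000 = 0.6584.
Sum of shortfalls = 0.658385; P₁ averages over all N: 0.658385 / 6 = 0.1097.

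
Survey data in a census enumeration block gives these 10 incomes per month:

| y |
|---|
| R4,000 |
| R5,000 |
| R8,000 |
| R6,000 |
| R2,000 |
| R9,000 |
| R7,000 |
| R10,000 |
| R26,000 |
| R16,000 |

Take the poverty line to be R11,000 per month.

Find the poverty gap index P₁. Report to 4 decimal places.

0.3364

Incomes under z: R2,000, R4,000, R5,000, R6,000, R7,000, R8,000, R9,000, R10,000 (q = 8 of N = 10).
Relative gaps: (11000−2000)/11000 = 0.8182; (11000−4000)/11000 = 0.6364; (11000−5000)/11000 = 0.5455; (11000−6000)/11000 = 0.4545; (11000−7000)/11000 = 0.3636; (11000−8000)/11000 = 0.2727; (11000−9000)/11000 = 0.1818; (11000−10000)/11000 = 0.0909.
Sum of shortfalls = 3.363636; P₁ averages over all N: 3.363636 / 10 = 0.3364.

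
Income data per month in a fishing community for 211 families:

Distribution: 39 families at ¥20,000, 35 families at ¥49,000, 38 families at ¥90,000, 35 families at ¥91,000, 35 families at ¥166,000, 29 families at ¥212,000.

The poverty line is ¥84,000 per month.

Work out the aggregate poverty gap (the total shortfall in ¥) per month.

¥3,721,000

Incomes under z: 39×¥20,000, 35×¥49,000 (q = 74 of N = 211).
Individual gaps: 39×(84000−20000) = 2496000; 35×(84000−49000) = 1225000.
Aggregate gap = ¥3,721,000.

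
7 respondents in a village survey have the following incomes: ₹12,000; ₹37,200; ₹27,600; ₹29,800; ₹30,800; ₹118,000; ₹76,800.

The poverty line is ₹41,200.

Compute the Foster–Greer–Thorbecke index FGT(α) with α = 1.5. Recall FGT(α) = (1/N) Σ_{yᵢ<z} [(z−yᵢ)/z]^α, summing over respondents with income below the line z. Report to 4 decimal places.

0.1556

Below z: ₹12,000, ₹27,600, ₹29,800, ₹30,800, ₹37,200 (q = 5 of N = 7).
Gap ratios (z−y)/z: (41200−12000)/41200 = 0.7087; (41200−27600)/41200 = 0.3301; (41200−29800)/41200 = 0.2767; (41200−30800)/41200 = 0.2524; (41200−37200)/41200 = 0.0971.
Raised to α = 1.5: 0.59666; 0.18965; 0.14555; 0.12682; 0.03025.
Sum = 1.088942; FGT(1.5) = 1.088942 / 7 = 0.1556.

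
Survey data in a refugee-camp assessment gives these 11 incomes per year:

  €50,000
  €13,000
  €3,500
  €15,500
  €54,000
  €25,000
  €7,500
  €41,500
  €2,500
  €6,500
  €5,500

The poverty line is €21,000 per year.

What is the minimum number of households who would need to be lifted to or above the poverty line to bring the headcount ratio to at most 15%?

6

7 of the 11 households are poor, so H = 7/11 = 0.636.
A headcount ratio of at most 15% allows at most ⌊0.15 × 11⌋ = 1 poor households.
So at least 7 − 1 = 6 must be lifted.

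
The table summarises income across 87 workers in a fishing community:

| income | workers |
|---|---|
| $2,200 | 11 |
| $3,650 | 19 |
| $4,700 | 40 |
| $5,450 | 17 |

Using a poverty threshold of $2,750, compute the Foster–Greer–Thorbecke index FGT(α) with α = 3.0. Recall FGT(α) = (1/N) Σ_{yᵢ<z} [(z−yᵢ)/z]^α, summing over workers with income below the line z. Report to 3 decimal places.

0.001

Incomes under z: 11×$2,200 (q = 11 of N = 87).
Relative gaps: (2750−2200)/2750 = 0.2000 (×11).
Raised to α = 3.0: 0.00800 (×11).
Sum = 0.088000; FGT(3.0) = 0.088000 / 87 = 0.001.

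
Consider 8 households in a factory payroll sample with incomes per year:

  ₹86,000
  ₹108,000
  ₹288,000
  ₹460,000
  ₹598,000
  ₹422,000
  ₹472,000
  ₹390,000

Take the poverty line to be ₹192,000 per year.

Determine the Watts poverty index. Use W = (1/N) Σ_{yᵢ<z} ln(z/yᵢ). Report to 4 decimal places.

Poor units: ₹86,000, ₹108,000 (q = 2 of N = 8).
Log gaps: ln(192000/86000) = 0.8031; ln(192000/108000) = 0.5754.
W = 1.378512 / 8 = 0.1723.

0.1723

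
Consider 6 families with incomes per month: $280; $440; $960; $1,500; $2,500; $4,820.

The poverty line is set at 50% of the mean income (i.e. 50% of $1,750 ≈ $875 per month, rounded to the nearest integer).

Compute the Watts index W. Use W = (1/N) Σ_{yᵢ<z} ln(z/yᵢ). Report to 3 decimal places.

Incomes under z: $280, $440 (q = 2 of N = 6).
Log shortfalls: ln(875/280) = 1.1394; ln(875/440) = 0.6874.
W = 1.826883 / 6 = 0.304.

0.304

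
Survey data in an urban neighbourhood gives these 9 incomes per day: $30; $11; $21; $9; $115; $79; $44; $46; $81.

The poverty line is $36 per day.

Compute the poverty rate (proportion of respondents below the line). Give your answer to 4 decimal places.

4 of the 9 respondents have income below $36.
H = 4/9 = 0.4444.

0.4444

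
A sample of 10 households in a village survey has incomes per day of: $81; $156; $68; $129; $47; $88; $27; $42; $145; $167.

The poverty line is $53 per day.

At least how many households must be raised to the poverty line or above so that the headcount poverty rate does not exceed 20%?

1

Currently q = 3 of N = 10 are below the line (H = 0.300).
A headcount ratio of at most 20% allows at most ⌊0.20 × 10⌋ = 2 poor households.
So at least 3 − 2 = 1 must be lifted.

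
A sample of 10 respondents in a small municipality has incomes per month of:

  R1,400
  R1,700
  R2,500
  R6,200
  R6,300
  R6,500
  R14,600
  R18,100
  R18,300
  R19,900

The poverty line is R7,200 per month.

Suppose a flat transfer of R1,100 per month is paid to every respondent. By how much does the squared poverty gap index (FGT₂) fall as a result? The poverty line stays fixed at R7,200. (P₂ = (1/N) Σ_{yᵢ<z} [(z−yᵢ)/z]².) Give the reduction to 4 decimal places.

Before: below the line — R1,400, R1,700, R2,500, R6,200, R6,300, R6,500; squared poverty gap index (FGT₂) = 0.170293.
After the R1,100 transfer: below the line — R2,500, R2,800, R3,600; squared poverty gap index (FGT₂) = 0.104958.
Reduction = 0.170293 − 0.104958 = 0.0653.

0.0653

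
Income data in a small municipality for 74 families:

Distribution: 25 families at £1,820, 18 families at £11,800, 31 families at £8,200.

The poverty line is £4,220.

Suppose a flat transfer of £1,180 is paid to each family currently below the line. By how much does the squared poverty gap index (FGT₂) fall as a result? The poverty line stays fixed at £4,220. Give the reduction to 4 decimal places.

Before: below the line — 25×£1,820; squared poverty gap index (FGT₂) = 0.109271.
After the £1,180 transfer: below the line — 25×£3,000; squared poverty gap index (FGT₂) = 0.028236.
Reduction = 0.109271 − 0.028236 = 0.0810.

0.0810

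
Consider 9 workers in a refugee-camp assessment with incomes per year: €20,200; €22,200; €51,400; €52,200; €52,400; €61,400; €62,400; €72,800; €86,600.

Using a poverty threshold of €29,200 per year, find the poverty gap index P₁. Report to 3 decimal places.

0.061

Below z: €20,200, €22,200 (q = 2 of N = 9).
Shortfall ratios: (29200−20200)/29200 = 0.3082; (29200−22200)/29200 = 0.2397.
Sum of shortfalls = 0.547945; P₁ averages over all N: 0.547945 / 9 = 0.061.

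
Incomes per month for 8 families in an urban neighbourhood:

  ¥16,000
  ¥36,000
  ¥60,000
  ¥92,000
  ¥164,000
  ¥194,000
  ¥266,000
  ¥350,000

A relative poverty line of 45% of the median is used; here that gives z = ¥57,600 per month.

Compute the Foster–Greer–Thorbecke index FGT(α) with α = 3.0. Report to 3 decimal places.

0.054

Poor units: ¥16,000, ¥36,000 (q = 2 of N = 8).
Shortfall ratios: (57600−16000)/57600 = 0.7222; (57600−36000)/57600 = 0.3750.
Raised to α = 3.0: 0.37671; 0.05273.
Sum = 0.429449; FGT(3.0) = 0.429449 / 8 = 0.054.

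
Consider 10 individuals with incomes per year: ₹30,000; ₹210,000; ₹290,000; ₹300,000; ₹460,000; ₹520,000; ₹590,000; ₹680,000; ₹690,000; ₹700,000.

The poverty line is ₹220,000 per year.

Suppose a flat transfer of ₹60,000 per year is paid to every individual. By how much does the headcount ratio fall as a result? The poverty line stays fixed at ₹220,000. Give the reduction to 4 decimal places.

Before: below the line — ₹30,000, ₹210,000; headcount ratio = 0.200000.
After the ₹60,000 transfer: below the line — ₹90,000; headcount ratio = 0.100000.
Reduction = 0.200000 − 0.100000 = 0.1000.

0.1000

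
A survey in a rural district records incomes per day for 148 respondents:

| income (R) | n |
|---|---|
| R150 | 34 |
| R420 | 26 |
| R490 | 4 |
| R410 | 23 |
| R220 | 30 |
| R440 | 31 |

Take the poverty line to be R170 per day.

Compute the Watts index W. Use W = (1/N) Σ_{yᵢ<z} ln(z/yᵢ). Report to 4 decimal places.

0.0288

Below the line: 34×R150 (q = 34 of N = 148).
ln(z/y) terms: ln(170/150) = 0.1252 (×34).
W = 4.255547 / 148 = 0.0288.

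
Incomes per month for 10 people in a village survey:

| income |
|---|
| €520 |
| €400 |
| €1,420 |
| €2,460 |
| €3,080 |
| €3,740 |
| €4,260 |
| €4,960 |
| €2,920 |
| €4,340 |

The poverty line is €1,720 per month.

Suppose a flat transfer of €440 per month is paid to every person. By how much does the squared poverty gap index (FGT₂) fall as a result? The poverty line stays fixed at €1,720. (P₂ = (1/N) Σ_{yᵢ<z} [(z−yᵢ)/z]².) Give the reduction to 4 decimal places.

0.0649

Before: below the line — €400, €520, €1,420; squared poverty gap index (FGT₂) = 0.110614.
After the €440 transfer: below the line — €840, €960; squared poverty gap index (FGT₂) = 0.045700.
Reduction = 0.110614 − 0.045700 = 0.0649.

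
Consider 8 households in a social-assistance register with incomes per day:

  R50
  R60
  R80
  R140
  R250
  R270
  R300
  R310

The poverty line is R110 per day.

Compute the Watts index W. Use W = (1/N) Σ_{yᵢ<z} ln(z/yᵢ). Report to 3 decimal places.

Below the line: R50, R60, R80 (q = 3 of N = 8).
ln(z/y) terms: ln(110/50) = 0.7885; ln(110/60) = 0.6061; ln(110/80) = 0.3185.
W = 1.713047 / 8 = 0.214.

0.214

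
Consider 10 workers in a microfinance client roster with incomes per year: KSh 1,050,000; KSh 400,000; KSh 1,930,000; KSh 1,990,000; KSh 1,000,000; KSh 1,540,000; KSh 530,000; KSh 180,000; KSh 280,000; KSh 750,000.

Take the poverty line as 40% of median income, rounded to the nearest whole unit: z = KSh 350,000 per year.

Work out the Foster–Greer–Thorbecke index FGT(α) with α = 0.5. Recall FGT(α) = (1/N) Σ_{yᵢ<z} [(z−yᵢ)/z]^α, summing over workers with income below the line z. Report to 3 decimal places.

Below z: KSh 180,000, KSh 280,000 (q = 2 of N = 10).
Normalized shortfalls: (350000−180000)/350000 = 0.4857; (350000−280000)/350000 = 0.2000.
Raised to α = 0.5: 0.69693; 0.44721.
Sum = 1.144146; FGT(0.5) = 1.144146 / 10 = 0.114.

0.114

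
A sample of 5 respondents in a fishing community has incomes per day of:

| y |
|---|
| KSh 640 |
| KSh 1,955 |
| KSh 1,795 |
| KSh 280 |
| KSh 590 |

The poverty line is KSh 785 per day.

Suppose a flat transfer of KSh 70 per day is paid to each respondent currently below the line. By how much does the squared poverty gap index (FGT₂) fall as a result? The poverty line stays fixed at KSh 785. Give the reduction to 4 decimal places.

0.0336

Before: below the line — KSh 280, KSh 590, KSh 640; squared poverty gap index (FGT₂) = 0.101935.
After the KSh 70 transfer: below the line — KSh 350, KSh 660, KSh 710; squared poverty gap index (FGT₂) = 0.068311.
Reduction = 0.101935 − 0.068311 = 0.0336.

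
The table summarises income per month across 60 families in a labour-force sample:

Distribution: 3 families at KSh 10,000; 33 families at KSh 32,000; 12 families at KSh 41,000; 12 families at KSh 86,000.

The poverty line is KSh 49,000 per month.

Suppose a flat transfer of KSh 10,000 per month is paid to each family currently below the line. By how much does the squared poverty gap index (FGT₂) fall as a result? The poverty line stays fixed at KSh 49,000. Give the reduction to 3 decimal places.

0.074

Before: below the line — 3×KSh 10,000, 33×KSh 32,000, 12×KSh 41,000; squared poverty gap index (FGT₂) = 0.10321.
After the KSh 10,000 transfer: below the line — 3×KSh 20,000, 33×KSh 42,000; squared poverty gap index (FGT₂) = 0.02874.
Reduction = 0.10321 − 0.02874 = 0.074.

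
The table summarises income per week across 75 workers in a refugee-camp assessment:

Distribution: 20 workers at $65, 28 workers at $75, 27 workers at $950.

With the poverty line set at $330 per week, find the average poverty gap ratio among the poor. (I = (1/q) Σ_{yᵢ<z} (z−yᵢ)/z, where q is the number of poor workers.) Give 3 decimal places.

Incomes under z: 20×$65, 28×$75 (q = 48 of N = 75).
Shortfall ratios (z−y)/z: 0.8030 (×20), 0.7727 (×28); sum = 37.696970.
I averages over the q = 48 poor units only: 37.696970 / 48 = 0.785.

0.785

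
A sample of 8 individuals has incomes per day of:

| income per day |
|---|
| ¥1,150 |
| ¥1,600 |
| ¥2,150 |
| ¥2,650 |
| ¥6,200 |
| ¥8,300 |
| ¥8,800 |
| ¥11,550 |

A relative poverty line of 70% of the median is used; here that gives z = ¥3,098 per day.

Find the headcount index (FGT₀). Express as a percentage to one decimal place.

4 of the 8 individuals have income below ¥3,098.
H = 4/8 = 50.0%.

50.0%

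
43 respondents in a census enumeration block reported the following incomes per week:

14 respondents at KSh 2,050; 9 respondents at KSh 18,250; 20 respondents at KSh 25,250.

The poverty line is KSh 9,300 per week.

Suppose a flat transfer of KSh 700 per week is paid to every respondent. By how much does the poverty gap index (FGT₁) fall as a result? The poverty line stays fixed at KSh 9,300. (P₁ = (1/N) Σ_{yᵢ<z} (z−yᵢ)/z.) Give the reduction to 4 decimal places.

0.0245

Before: below the line — 14×KSh 2,050; poverty gap index (FGT₁) = 0.253813.
After the KSh 700 transfer: below the line — 14×KSh 2,750; poverty gap index (FGT₁) = 0.229307.
Reduction = 0.253813 − 0.229307 = 0.0245.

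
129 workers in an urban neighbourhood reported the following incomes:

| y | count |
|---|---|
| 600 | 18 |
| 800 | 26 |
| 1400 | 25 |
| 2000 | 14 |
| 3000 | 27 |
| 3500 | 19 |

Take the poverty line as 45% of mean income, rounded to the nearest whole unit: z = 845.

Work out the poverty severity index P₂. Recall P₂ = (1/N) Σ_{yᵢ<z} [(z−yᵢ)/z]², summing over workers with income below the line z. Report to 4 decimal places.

0.0123

Incomes under z: 18×600, 26×800 (q = 44 of N = 129).
Relative gaps: (845−600)/845 = 0.2899 (×18); (845−800)/845 = 0.0533 (×26).
Squared: 0.0841 (×18); 0.0028 (×26).
Sum = 1.586919; P₂ = 1.586919 / 129 = 0.0123.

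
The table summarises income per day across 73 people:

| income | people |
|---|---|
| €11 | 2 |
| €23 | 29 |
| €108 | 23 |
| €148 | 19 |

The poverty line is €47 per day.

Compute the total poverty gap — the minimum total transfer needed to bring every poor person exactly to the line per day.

Poor units: 2×€11, 29×€23 (q = 31 of N = 73).
Individual gaps: 2×(47−11) = 72; 29×(47−23) = 696.
Aggregate gap = €768.

€768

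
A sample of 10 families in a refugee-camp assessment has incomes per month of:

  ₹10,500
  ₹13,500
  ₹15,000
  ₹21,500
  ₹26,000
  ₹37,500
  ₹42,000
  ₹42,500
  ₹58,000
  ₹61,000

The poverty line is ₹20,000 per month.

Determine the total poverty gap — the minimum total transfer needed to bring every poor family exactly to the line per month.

Below z: ₹10,500, ₹13,500, ₹15,000 (q = 3 of N = 10).
Individual gaps: 20000−10500 = 9500; 20000−13500 = 6500; 20000−15000 = 5000.
Aggregate gap = ₹21,000.

₹21,000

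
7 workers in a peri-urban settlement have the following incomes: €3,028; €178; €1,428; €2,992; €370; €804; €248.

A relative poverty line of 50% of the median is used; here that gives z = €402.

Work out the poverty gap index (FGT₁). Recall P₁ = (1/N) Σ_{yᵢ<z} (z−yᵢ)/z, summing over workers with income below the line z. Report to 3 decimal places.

Below the line: €178, €248, €370 (q = 3 of N = 7).
Gap ratios (z−y)/z: (402−178)/402 = 0.5572; (402−248)/402 = 0.3831; (402−370)/402 = 0.0796.
Σ = 1.019900. Dividing by the full population N = 7 gives P₁ = 0.146.

0.146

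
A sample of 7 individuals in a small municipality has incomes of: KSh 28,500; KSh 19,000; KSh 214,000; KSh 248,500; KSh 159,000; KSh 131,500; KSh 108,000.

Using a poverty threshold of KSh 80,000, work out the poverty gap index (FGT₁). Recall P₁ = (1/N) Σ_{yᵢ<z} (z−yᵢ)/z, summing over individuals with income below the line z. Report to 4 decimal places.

Poor units: KSh 19,000, KSh 28,500 (q = 2 of N = 7).
Normalized shortfalls: (80000−19000)/80000 = 0.7625; (80000−28500)/80000 = 0.6438.
Sum of shortfalls = 1.406250; P₁ averages over all N: 1.406250 / 7 = 0.2009.

0.2009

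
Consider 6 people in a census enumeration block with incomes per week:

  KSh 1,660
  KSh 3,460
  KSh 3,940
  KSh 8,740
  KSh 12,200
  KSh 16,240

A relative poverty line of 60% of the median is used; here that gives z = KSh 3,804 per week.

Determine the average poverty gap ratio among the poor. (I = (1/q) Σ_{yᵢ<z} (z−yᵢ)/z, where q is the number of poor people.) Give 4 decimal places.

Below z: KSh 1,660, KSh 3,460 (q = 2 of N = 6).
Relative gaps: 0.5636, 0.0904; sum = 0.654048.
The income-gap ratio divides by q (the poor only): 0.654048 / 2 = 0.3270.

0.3270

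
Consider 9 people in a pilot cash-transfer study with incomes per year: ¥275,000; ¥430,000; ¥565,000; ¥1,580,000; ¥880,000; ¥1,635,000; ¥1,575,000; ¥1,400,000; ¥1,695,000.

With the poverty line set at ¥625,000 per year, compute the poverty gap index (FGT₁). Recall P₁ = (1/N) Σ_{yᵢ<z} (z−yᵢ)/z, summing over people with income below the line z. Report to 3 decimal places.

Below z: ¥275,000, ¥430,000, ¥565,000 (q = 3 of N = 9).
Gap ratios (z−y)/z: (625000−275000)/625000 = 0.5600; (625000−430000)/625000 = 0.3120; (625000−565000)/625000 = 0.0960.
Sum of shortfalls = 0.968000; P₁ averages over all N: 0.968000 / 9 = 0.108.

0.108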